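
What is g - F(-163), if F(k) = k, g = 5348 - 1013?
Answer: 4498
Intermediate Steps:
g = 4335
g - F(-163) = 4335 - 1*(-163) = 4335 + 163 = 4498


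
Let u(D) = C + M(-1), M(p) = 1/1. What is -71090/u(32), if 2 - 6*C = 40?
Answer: 106635/8 ≈ 13329.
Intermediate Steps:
C = -19/3 (C = ⅓ - ⅙*40 = ⅓ - 20/3 = -19/3 ≈ -6.3333)
M(p) = 1
u(D) = -16/3 (u(D) = -19/3 + 1 = -16/3)
-71090/u(32) = -71090/(-16/3) = -71090*(-3/16) = 106635/8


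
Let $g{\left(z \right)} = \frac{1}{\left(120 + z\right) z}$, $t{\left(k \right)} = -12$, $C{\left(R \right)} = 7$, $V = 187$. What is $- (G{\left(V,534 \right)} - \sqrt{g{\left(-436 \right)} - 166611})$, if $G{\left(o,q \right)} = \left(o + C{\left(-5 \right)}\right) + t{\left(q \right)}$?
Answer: $-182 + \frac{i \sqrt{197665480329485}}{34444} \approx -182.0 + 408.18 i$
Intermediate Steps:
$g{\left(z \right)} = \frac{1}{z \left(120 + z\right)}$
$G{\left(o,q \right)} = -5 + o$ ($G{\left(o,q \right)} = \left(o + 7\right) - 12 = \left(7 + o\right) - 12 = -5 + o$)
$- (G{\left(V,534 \right)} - \sqrt{g{\left(-436 \right)} - 166611}) = - (\left(-5 + 187\right) - \sqrt{\frac{1}{\left(-436\right) \left(120 - 436\right)} - 166611}) = - (182 - \sqrt{- \frac{1}{436 \left(-316\right)} - 166611}) = - (182 - \sqrt{\left(- \frac{1}{436}\right) \left(- \frac{1}{316}\right) - 166611}) = - (182 - \sqrt{\frac{1}{137776} - 166611}) = - (182 - \sqrt{- \frac{22954997135}{137776}}) = - (182 - \frac{i \sqrt{197665480329485}}{34444}) = -182 + \frac{i \sqrt{197665480329485}}{34444}$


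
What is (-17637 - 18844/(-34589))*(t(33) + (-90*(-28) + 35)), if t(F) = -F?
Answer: -1538488974178/34589 ≈ -4.4479e+7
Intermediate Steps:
(-17637 - 18844/(-34589))*(t(33) + (-90*(-28) + 35)) = (-17637 - 18844/(-34589))*(-1*33 + (-90*(-28) + 35)) = (-17637 - 18844*(-1/34589))*(-33 + (2520 + 35)) = (-17637 + 18844/34589)*(-33 + 2555) = -610027349/34589*2522 = -1538488974178/34589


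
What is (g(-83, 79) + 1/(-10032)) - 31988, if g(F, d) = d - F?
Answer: -319278433/10032 ≈ -31826.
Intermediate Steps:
(g(-83, 79) + 1/(-10032)) - 31988 = ((79 - 1*(-83)) + 1/(-10032)) - 31988 = ((79 + 83) - 1/10032) - 31988 = (162 - 1/10032) - 31988 = 1625183/10032 - 31988 = -319278433/10032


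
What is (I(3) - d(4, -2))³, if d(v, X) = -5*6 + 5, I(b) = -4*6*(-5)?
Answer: 3048625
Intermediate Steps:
I(b) = 120 (I(b) = -24*(-5) = 120)
d(v, X) = -25 (d(v, X) = -30 + 5 = -25)
(I(3) - d(4, -2))³ = (120 - 1*(-25))³ = (120 + 25)³ = 145³ = 3048625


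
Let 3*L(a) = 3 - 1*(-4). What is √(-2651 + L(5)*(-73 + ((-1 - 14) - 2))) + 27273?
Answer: 27273 + I*√2861 ≈ 27273.0 + 53.488*I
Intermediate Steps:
L(a) = 7/3 (L(a) = (3 - 1*(-4))/3 = (3 + 4)/3 = (⅓)*7 = 7/3)
√(-2651 + L(5)*(-73 + ((-1 - 14) - 2))) + 27273 = √(-2651 + 7*(-73 + ((-1 - 14) - 2))/3) + 27273 = √(-2651 + 7*(-73 + (-15 - 2))/3) + 27273 = √(-2651 + 7*(-73 - 17)/3) + 27273 = √(-2651 + (7/3)*(-90)) + 27273 = √(-2651 - 210) + 27273 = √(-2861) + 27273 = I*√2861 + 27273 = 27273 + I*√2861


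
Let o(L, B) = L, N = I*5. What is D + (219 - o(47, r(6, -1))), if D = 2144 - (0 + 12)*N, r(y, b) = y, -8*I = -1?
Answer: 4617/2 ≈ 2308.5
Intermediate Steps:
I = ⅛ (I = -⅛*(-1) = ⅛ ≈ 0.12500)
N = 5/8 (N = (⅛)*5 = 5/8 ≈ 0.62500)
D = 4273/2 (D = 2144 - (0 + 12)*5/8 = 2144 - 12*5/8 = 2144 - 1*15/2 = 2144 - 15/2 = 4273/2 ≈ 2136.5)
D + (219 - o(47, r(6, -1))) = 4273/2 + (219 - 1*47) = 4273/2 + (219 - 47) = 4273/2 + 172 = 4617/2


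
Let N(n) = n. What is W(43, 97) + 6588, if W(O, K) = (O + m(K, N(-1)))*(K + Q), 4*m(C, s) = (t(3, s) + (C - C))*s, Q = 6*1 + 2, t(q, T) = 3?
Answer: 44097/4 ≈ 11024.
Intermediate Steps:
Q = 8 (Q = 6 + 2 = 8)
m(C, s) = 3*s/4 (m(C, s) = ((3 + (C - C))*s)/4 = ((3 + 0)*s)/4 = (3*s)/4 = 3*s/4)
W(O, K) = (8 + K)*(-3/4 + O) (W(O, K) = (O + (3/4)*(-1))*(K + 8) = (O - 3/4)*(8 + K) = (-3/4 + O)*(8 + K) = (8 + K)*(-3/4 + O))
W(43, 97) + 6588 = (-6 + 8*43 - 3/4*97 + 97*43) + 6588 = (-6 + 344 - 291/4 + 4171) + 6588 = 17745/4 + 6588 = 44097/4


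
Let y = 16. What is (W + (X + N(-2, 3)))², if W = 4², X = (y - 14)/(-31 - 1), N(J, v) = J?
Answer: 49729/256 ≈ 194.25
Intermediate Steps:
X = -1/16 (X = (16 - 14)/(-31 - 1) = 2/(-32) = 2*(-1/32) = -1/16 ≈ -0.062500)
W = 16
(W + (X + N(-2, 3)))² = (16 + (-1/16 - 2))² = (16 - 33/16)² = (223/16)² = 49729/256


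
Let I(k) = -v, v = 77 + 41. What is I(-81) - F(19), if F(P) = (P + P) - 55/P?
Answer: -2909/19 ≈ -153.11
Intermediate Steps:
v = 118
F(P) = -55/P + 2*P (F(P) = 2*P - 55/P = -55/P + 2*P)
I(k) = -118 (I(k) = -1*118 = -118)
I(-81) - F(19) = -118 - (-55/19 + 2*19) = -118 - (-55*1/19 + 38) = -118 - (-55/19 + 38) = -118 - 1*667/19 = -118 - 667/19 = -2909/19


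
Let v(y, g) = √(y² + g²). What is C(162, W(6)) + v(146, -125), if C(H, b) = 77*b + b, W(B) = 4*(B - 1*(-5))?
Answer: 3432 + √36941 ≈ 3624.2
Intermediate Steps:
v(y, g) = √(g² + y²)
W(B) = 20 + 4*B (W(B) = 4*(B + 5) = 4*(5 + B) = 20 + 4*B)
C(H, b) = 78*b
C(162, W(6)) + v(146, -125) = 78*(20 + 4*6) + √((-125)² + 146²) = 78*(20 + 24) + √(15625 + 21316) = 78*44 + √36941 = 3432 + √36941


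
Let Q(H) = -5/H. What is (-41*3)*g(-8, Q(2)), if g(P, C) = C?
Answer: 615/2 ≈ 307.50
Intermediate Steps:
(-41*3)*g(-8, Q(2)) = (-41*3)*(-5/2) = -(-615)/2 = -123*(-5/2) = 615/2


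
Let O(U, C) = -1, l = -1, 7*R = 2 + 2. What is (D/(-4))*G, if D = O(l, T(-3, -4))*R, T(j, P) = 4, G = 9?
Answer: 9/7 ≈ 1.2857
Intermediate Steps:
R = 4/7 (R = (2 + 2)/7 = (⅐)*4 = 4/7 ≈ 0.57143)
D = -4/7 (D = -1*4/7 = -4/7 ≈ -0.57143)
(D/(-4))*G = -4/7/(-4)*9 = -4/7*(-¼)*9 = (⅐)*9 = 9/7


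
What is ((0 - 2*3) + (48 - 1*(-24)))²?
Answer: 4356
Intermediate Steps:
((0 - 2*3) + (48 - 1*(-24)))² = ((0 - 6) + (48 + 24))² = (-6 + 72)² = 66² = 4356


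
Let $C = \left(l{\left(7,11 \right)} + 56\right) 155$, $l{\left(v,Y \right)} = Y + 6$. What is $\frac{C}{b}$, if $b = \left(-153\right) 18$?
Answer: $- \frac{11315}{2754} \approx -4.1086$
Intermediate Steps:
$l{\left(v,Y \right)} = 6 + Y$
$C = 11315$ ($C = \left(\left(6 + 11\right) + 56\right) 155 = \left(17 + 56\right) 155 = 73 \cdot 155 = 11315$)
$b = -2754$
$\frac{C}{b} = \frac{11315}{-2754} = 11315 \left(- \frac{1}{2754}\right) = - \frac{11315}{2754}$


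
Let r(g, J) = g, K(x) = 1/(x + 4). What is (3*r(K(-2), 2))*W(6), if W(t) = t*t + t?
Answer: 63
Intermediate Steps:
K(x) = 1/(4 + x)
W(t) = t + t² (W(t) = t² + t = t + t²)
(3*r(K(-2), 2))*W(6) = (3/(4 - 2))*(6*(1 + 6)) = (3/2)*(6*7) = (3*(½))*42 = (3/2)*42 = 63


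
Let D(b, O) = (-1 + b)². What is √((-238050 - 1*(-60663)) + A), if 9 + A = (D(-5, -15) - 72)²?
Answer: 10*I*√1761 ≈ 419.64*I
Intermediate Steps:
A = 1287 (A = -9 + ((-1 - 5)² - 72)² = -9 + ((-6)² - 72)² = -9 + (36 - 72)² = -9 + (-36)² = -9 + 1296 = 1287)
√((-238050 - 1*(-60663)) + A) = √((-238050 - 1*(-60663)) + 1287) = √((-238050 + 60663) + 1287) = √(-177387 + 1287) = √(-176100) = 10*I*√1761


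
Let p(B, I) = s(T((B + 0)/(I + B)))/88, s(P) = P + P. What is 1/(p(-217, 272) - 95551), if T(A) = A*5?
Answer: -484/46246901 ≈ -1.0466e-5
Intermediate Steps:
T(A) = 5*A
s(P) = 2*P
p(B, I) = 5*B/(44*(B + I)) (p(B, I) = (2*(5*((B + 0)/(I + B))))/88 = (2*(5*(B/(B + I))))*(1/88) = (2*(5*B/(B + I)))*(1/88) = (10*B/(B + I))*(1/88) = 5*B/(44*(B + I)))
1/(p(-217, 272) - 95551) = 1/((5/44)*(-217)/(-217 + 272) - 95551) = 1/((5/44)*(-217)/55 - 95551) = 1/((5/44)*(-217)*(1/55) - 95551) = 1/(-217/484 - 95551) = 1/(-46246901/484) = -484/46246901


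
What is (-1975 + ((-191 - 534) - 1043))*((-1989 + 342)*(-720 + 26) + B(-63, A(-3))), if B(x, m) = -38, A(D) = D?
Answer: -4278174140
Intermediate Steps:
(-1975 + ((-191 - 534) - 1043))*((-1989 + 342)*(-720 + 26) + B(-63, A(-3))) = (-1975 + ((-191 - 534) - 1043))*((-1989 + 342)*(-720 + 26) - 38) = (-1975 + (-725 - 1043))*(-1647*(-694) - 38) = (-1975 - 1768)*(1143018 - 38) = -3743*1142980 = -4278174140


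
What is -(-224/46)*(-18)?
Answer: -2016/23 ≈ -87.652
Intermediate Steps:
-(-224/46)*(-18) = -(-32*7/46)*(-18) = -(-112)*(-18)/23 = -1*2016/23 = -2016/23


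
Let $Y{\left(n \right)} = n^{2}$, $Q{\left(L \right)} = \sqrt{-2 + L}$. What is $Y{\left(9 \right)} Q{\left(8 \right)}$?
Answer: $81 \sqrt{6} \approx 198.41$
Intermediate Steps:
$Y{\left(9 \right)} Q{\left(8 \right)} = 9^{2} \sqrt{-2 + 8} = 81 \sqrt{6}$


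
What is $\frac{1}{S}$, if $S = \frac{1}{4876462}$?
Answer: $4876462$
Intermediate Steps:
$S = \frac{1}{4876462} \approx 2.0507 \cdot 10^{-7}$
$\frac{1}{S} = \frac{1}{\frac{1}{4876462}} = 4876462$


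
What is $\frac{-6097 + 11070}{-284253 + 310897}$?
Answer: $\frac{4973}{26644} \approx 0.18665$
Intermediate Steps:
$\frac{-6097 + 11070}{-284253 + 310897} = \frac{4973}{26644}$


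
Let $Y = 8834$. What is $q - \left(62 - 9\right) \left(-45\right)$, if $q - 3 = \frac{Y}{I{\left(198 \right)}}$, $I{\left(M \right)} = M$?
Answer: $\frac{240829}{99} \approx 2432.6$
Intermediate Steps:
$q = \frac{4714}{99}$ ($q = 3 + \frac{8834}{198} = 3 + 8834 \cdot \frac{1}{198} = 3 + \frac{4417}{99} = \frac{4714}{99} \approx 47.616$)
$q - \left(62 - 9\right) \left(-45\right) = \frac{4714}{99} - \left(62 - 9\right) \left(-45\right) = \frac{4714}{99} - 53 \left(-45\right) = \frac{4714}{99} - -2385 = \frac{4714}{99} + 2385 = \frac{240829}{99}$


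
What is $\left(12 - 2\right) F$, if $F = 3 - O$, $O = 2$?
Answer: $10$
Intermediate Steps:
$F = 1$ ($F = 3 - 2 = 1$)
$\left(12 - 2\right) F = \left(12 - 2\right) 1 = 10 \cdot 1 = 10$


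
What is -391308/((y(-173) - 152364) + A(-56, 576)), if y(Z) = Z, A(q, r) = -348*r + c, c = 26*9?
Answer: 391308/352751 ≈ 1.1093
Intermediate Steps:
c = 234
A(q, r) = 234 - 348*r (A(q, r) = -348*r + 234 = 234 - 348*r)
-391308/((y(-173) - 152364) + A(-56, 576)) = -391308/((-173 - 152364) + (234 - 348*576)) = -391308/(-152537 + (234 - 200448)) = -391308/(-152537 - 200214) = -391308/(-352751) = -391308*(-1/352751) = 391308/352751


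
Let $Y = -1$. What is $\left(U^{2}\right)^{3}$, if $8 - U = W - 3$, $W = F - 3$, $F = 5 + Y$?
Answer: $1000000$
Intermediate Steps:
$F = 4$ ($F = 5 - 1 = 4$)
$W = 1$ ($W = 4 - 3 = 1$)
$U = 10$ ($U = 8 - \left(1 - 3\right) = 8 - -2 = 8 + 2 = 10$)
$\left(U^{2}\right)^{3} = \left(10^{2}\right)^{3} = 100^{3} = 1000000$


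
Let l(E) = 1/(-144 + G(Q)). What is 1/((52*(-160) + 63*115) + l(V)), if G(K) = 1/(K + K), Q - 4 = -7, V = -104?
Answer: -865/929881 ≈ -0.00093023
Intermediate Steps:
Q = -3 (Q = 4 - 7 = -3)
G(K) = 1/(2*K)
l(E) = -6/865 (l(E) = 1/(-144 + (½)/(-3)) = 1/(-144 + (½)*(-⅓)) = 1/(-144 - ⅙) = 1/(-865/6) = -6/865)
1/((52*(-160) + 63*115) + l(V)) = 1/((52*(-160) + 63*115) - 6/865) = 1/((-8320 + 7245) - 6/865) = 1/(-1075 - 6/865) = 1/(-929881/865) = -865/929881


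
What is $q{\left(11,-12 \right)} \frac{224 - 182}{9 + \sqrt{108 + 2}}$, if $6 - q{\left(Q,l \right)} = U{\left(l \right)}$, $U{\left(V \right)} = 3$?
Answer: $- \frac{1134}{29} + \frac{126 \sqrt{110}}{29} \approx 6.4655$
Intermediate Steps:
$q{\left(Q,l \right)} = 3$ ($q{\left(Q,l \right)} = 6 - 3 = 3$)
$q{\left(11,-12 \right)} \frac{224 - 182}{9 + \sqrt{108 + 2}} = 3 \frac{224 - 182}{9 + \sqrt{108 + 2}} = 3 \frac{42}{9 + \sqrt{110}} = \frac{126}{9 + \sqrt{110}}$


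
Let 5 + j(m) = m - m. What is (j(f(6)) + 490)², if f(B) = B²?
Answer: 235225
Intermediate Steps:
j(m) = -5 (j(m) = -5 + (m - m) = -5 + 0 = -5)
(j(f(6)) + 490)² = (-5 + 490)² = 485² = 235225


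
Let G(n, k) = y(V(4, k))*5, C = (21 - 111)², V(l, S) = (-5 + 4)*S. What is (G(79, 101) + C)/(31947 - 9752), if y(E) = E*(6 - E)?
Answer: -9187/4439 ≈ -2.0696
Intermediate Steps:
V(l, S) = -S
C = 8100 (C = (-90)² = 8100)
G(n, k) = -5*k*(6 + k) (G(n, k) = ((-k)*(6 - (-1)*k))*5 = ((-k)*(6 + k))*5 = -k*(6 + k)*5 = -5*k*(6 + k))
(G(79, 101) + C)/(31947 - 9752) = (-5*101*(6 + 101) + 8100)/(31947 - 9752) = (-5*101*107 + 8100)/22195 = (-54035 + 8100)*(1/22195) = -45935*1/22195 = -9187/4439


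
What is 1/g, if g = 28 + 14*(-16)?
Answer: -1/196 ≈ -0.0051020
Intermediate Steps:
g = -196 (g = 28 - 224 = -196)
1/g = 1/(-196) = -1/196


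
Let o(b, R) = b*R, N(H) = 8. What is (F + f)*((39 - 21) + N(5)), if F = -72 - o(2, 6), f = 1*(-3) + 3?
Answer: -2184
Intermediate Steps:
o(b, R) = R*b
f = 0 (f = -3 + 3 = 0)
F = -84 (F = -72 - 6*2 = -72 - 1*12 = -72 - 12 = -84)
(F + f)*((39 - 21) + N(5)) = (-84 + 0)*((39 - 21) + 8) = -84*(18 + 8) = -84*26 = -2184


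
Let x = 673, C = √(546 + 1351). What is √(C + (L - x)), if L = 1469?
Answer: √(796 + √1897) ≈ 28.975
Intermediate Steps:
C = √1897 ≈ 43.555
√(C + (L - x)) = √(√1897 + (1469 - 1*673)) = √(√1897 + (1469 - 673)) = √(√1897 + 796) = √(796 + √1897)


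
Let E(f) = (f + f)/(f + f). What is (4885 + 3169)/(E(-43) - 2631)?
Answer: -4027/1315 ≈ -3.0624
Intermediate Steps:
E(f) = 1 (E(f) = (2*f)/((2*f)) = (2*f)*(1/(2*f)) = 1)
(4885 + 3169)/(E(-43) - 2631) = (4885 + 3169)/(1 - 2631) = 8054/(-2630) = 8054*(-1/2630) = -4027/1315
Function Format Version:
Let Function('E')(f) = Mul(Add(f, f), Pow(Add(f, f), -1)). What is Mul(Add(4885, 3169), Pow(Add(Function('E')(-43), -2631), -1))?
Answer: Rational(-4027, 1315) ≈ -3.0624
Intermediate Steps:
Function('E')(f) = 1 (Function('E')(f) = Mul(Mul(2, f), Pow(Mul(2, f), -1)) = Mul(Mul(2, f), Mul(Rational(1, 2), Pow(f, -1))) = 1)
Mul(Add(4885, 3169), Pow(Add(Function('E')(-43), -2631), -1)) = Mul(Add(4885, 3169), Pow(Add(1, -2631), -1)) = Mul(8054, Pow(-2630, -1)) = Mul(8054, Rational(-1, 2630)) = Rational(-4027, 1315)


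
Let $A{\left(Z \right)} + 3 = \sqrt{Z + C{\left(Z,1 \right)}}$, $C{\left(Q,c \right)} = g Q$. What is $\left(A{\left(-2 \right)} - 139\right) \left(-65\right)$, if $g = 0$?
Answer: $9230 - 65 i \sqrt{2} \approx 9230.0 - 91.924 i$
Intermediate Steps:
$C{\left(Q,c \right)} = 0$ ($C{\left(Q,c \right)} = 0 Q = 0$)
$A{\left(Z \right)} = -3 + \sqrt{Z}$ ($A{\left(Z \right)} = -3 + \sqrt{Z + 0} = -3 + \sqrt{Z}$)
$\left(A{\left(-2 \right)} - 139\right) \left(-65\right) = \left(\left(-3 + \sqrt{-2}\right) - 139\right) \left(-65\right) = \left(\left(-3 + i \sqrt{2}\right) - 139\right) \left(-65\right) = \left(-142 + i \sqrt{2}\right) \left(-65\right) = 9230 - 65 i \sqrt{2}$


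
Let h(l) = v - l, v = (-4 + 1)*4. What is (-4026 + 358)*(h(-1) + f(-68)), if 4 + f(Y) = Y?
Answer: 304444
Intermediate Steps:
f(Y) = -4 + Y
v = -12 (v = -3*4 = -12)
h(l) = -12 - l
(-4026 + 358)*(h(-1) + f(-68)) = (-4026 + 358)*((-12 - 1*(-1)) + (-4 - 68)) = -3668*((-12 + 1) - 72) = -3668*(-11 - 72) = -3668*(-83) = 304444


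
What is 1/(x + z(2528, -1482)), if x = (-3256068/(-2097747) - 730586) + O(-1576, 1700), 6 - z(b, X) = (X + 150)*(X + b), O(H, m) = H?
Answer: 699249/462285787240 ≈ 1.5126e-6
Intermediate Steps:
z(b, X) = 6 - (150 + X)*(X + b) (z(b, X) = 6 - (X + 150)*(X + b) = 6 - (150 + X)*(X + b))
x = -511962460982/699249 (x = (-3256068/(-2097747) - 730586) - 1576 = (-3256068*(-1/2097747) - 730586) - 1576 = (1085356/699249 - 730586) - 1576 = -510860444558/699249 - 1576 = -511962460982/699249 ≈ -7.3216e+5)
1/(x + z(2528, -1482)) = 1/(-511962460982/699249 + (6 - 1*(-1482)**2 - 150*(-1482) - 150*2528 - 1*(-1482)*2528)) = 1/(-511962460982/699249 + (6 - 1*2196324 + 222300 - 379200 + 3746496)) = 1/(-511962460982/699249 + (6 - 2196324 + 222300 - 379200 + 3746496)) = 1/(-511962460982/699249 + 1393278) = 1/(462285787240/699249) = 699249/462285787240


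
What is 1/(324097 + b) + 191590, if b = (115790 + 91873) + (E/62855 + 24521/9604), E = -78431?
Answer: 8785844479202446530/45857531599333 ≈ 1.9159e+5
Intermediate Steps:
b = 17908359164513/86237060 (b = (115790 + 91873) + (-78431/62855 + 24521/9604) = 207663 + (-78431*1/62855 + 24521*(1/9604)) = 207663 + (-78431/62855 + 3503/1372) = 207663 + 112573733/86237060 = 17908359164513/86237060 ≈ 2.0766e+5)
1/(324097 + b) + 191590 = 1/(324097 + 17908359164513/86237060) + 191590 = 1/(45857531599333/86237060) + 191590 = 86237060/45857531599333 + 191590 = 8785844479202446530/45857531599333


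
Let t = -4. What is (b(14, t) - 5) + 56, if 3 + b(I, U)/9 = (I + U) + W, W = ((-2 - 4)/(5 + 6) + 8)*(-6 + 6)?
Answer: 114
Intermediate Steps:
W = 0 (W = (-6/11 + 8)*0 = (82/11)*0 = 0)
b(I, U) = -27 + 9*I + 9*U (b(I, U) = -27 + 9*((I + U) + 0) = -27 + 9*(I + U) = -27 + (9*I + 9*U) = -27 + 9*I + 9*U)
(b(14, t) - 5) + 56 = ((-27 + 9*14 + 9*(-4)) - 5) + 56 = ((-27 + 126 - 36) - 5) + 56 = (63 - 5) + 56 = 58 + 56 = 114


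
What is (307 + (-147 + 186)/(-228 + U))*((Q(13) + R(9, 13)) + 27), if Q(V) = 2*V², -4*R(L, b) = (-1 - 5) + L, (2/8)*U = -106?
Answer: 291582125/2608 ≈ 1.1180e+5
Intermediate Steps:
U = -424 (U = 4*(-106) = -424)
R(L, b) = 3/2 - L/4 (R(L, b) = -((-1 - 5) + L)/4 = -(-6 + L)/4 = 3/2 - L/4)
(307 + (-147 + 186)/(-228 + U))*((Q(13) + R(9, 13)) + 27) = (307 + (-147 + 186)/(-228 - 424))*((2*13² + (3/2 - ¼*9)) + 27) = (307 + 39/(-652))*((2*169 + (3/2 - 9/4)) + 27) = (307 + 39*(-1/652))*((338 - ¾) + 27) = (307 - 39/652)*(1349/4 + 27) = (200125/652)*(1457/4) = 291582125/2608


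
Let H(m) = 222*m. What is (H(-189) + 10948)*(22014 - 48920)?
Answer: 834355060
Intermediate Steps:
(H(-189) + 10948)*(22014 - 48920) = (222*(-189) + 10948)*(22014 - 48920) = (-41958 + 10948)*(-26906) = -31010*(-26906) = 834355060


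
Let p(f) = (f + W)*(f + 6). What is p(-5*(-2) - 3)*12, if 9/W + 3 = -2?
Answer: 4056/5 ≈ 811.20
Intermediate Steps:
W = -9/5 (W = 9/(-3 - 2) = 9/(-5) = 9*(-⅕) = -9/5 ≈ -1.8000)
p(f) = (6 + f)*(-9/5 + f) (p(f) = (f - 9/5)*(f + 6) = (-9/5 + f)*(6 + f) = (6 + f)*(-9/5 + f))
p(-5*(-2) - 3)*12 = (-54/5 + (-5*(-2) - 3)² + 21*(-5*(-2) - 3)/5)*12 = (-54/5 + (10 - 3)² + 21*(10 - 3)/5)*12 = (-54/5 + 7² + (21/5)*7)*12 = (-54/5 + 49 + 147/5)*12 = (338/5)*12 = 4056/5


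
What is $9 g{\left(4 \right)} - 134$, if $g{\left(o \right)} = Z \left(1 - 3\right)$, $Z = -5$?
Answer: $-44$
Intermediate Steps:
$g{\left(o \right)} = 10$ ($g{\left(o \right)} = - 5 \left(1 - 3\right) = \left(-5\right) \left(-2\right) = 10$)
$9 g{\left(4 \right)} - 134 = 9 \cdot 10 - 134 = 90 - 134 = -44$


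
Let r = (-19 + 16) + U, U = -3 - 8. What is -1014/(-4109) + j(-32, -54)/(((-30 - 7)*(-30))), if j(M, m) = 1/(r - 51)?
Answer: 73155991/296464350 ≈ 0.24676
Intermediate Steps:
U = -11
r = -14 (r = (-19 + 16) - 11 = -3 - 11 = -14)
j(M, m) = -1/65 (j(M, m) = 1/(-14 - 51) = 1/(-65) = -1/65)
-1014/(-4109) + j(-32, -54)/(((-30 - 7)*(-30))) = -1014/(-4109) - (-1/(30*(-30 - 7)))/65 = -1014*(-1/4109) - 1/(65*((-37*(-30)))) = 1014/4109 - 1/65/1110 = 1014/4109 - 1/65*1/1110 = 1014/4109 - 1/72150 = 73155991/296464350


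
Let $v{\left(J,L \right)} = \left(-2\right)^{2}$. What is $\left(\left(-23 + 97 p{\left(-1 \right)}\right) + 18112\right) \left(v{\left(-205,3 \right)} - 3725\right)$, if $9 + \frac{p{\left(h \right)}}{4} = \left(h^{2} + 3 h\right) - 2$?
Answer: $-48540445$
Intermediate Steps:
$v{\left(J,L \right)} = 4$
$p{\left(h \right)} = -44 + 4 h^{2} + 12 h$ ($p{\left(h \right)} = -36 + 4 \left(\left(h^{2} + 3 h\right) - 2\right) = -36 + 4 \left(-2 + h^{2} + 3 h\right) = -36 + \left(-8 + 4 h^{2} + 12 h\right) = -44 + 4 h^{2} + 12 h$)
$\left(\left(-23 + 97 p{\left(-1 \right)}\right) + 18112\right) \left(v{\left(-205,3 \right)} - 3725\right) = \left(\left(-23 + 97 \left(-44 + 4 \left(-1\right)^{2} + 12 \left(-1\right)\right)\right) + 18112\right) \left(4 - 3725\right) = \left(\left(-23 + 97 \left(-44 + 4 \cdot 1 - 12\right)\right) + 18112\right) \left(-3721\right) = \left(\left(-23 + 97 \left(-44 + 4 - 12\right)\right) + 18112\right) \left(-3721\right) = \left(\left(-23 + 97 \left(-52\right)\right) + 18112\right) \left(-3721\right) = \left(\left(-23 - 5044\right) + 18112\right) \left(-3721\right) = \left(-5067 + 18112\right) \left(-3721\right) = 13045 \left(-3721\right) = -48540445$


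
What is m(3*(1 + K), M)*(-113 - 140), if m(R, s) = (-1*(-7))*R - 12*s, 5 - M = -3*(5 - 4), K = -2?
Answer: 29601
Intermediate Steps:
M = 8 (M = 5 - (-3)*(5 - 4) = 5 - (-3) = 5 - 1*(-3) = 5 + 3 = 8)
m(R, s) = -12*s + 7*R (m(R, s) = 7*R - 12*s = -12*s + 7*R)
m(3*(1 + K), M)*(-113 - 140) = (-12*8 + 7*(3*(1 - 2)))*(-113 - 140) = (-96 + 7*(3*(-1)))*(-253) = (-96 + 7*(-3))*(-253) = (-96 - 21)*(-253) = -117*(-253) = 29601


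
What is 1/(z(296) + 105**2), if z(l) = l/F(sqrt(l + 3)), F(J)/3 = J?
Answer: 29668275/327092644259 - 888*sqrt(299)/327092644259 ≈ 9.0656e-5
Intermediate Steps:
F(J) = 3*J
z(l) = l/(3*sqrt(3 + l)) (z(l) = l/((3*sqrt(l + 3))) = l/((3*sqrt(3 + l))) = l*(1/(3*sqrt(3 + l))) = l/(3*sqrt(3 + l)))
1/(z(296) + 105**2) = 1/((1/3)*296/sqrt(3 + 296) + 105**2) = 1/((1/3)*296/sqrt(299) + 11025) = 1/((1/3)*296*(sqrt(299)/299) + 11025) = 1/(296*sqrt(299)/897 + 11025) = 1/(11025 + 296*sqrt(299)/897)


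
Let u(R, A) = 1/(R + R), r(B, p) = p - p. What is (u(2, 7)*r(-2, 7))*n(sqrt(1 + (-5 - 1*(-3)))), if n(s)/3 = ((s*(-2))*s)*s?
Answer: 0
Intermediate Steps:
r(B, p) = 0
u(R, A) = 1/(2*R)
n(s) = -6*s**3 (n(s) = 3*(((s*(-2))*s)*s) = 3*(((-2*s)*s)*s) = 3*((-2*s**2)*s) = 3*(-2*s**3) = -6*s**3)
(u(2, 7)*r(-2, 7))*n(sqrt(1 + (-5 - 1*(-3)))) = (((1/2)/2)*0)*(-6*(1 + (-5 - 1*(-3)))**(3/2)) = (((1/2)*(1/2))*0)*(-6*(1 + (-5 + 3))**(3/2)) = ((1/4)*0)*(-6*(1 - 2)**(3/2)) = 0*(-6*(-I)) = 0*(-(-6)*I) = 0*(6*I) = 0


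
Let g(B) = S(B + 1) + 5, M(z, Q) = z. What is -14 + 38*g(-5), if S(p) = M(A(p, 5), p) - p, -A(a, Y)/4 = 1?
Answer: 176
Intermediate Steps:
A(a, Y) = -4 (A(a, Y) = -4*1 = -4)
S(p) = -4 - p
g(B) = -B (g(B) = (-4 - (B + 1)) + 5 = (-4 - (1 + B)) + 5 = (-4 + (-1 - B)) + 5 = (-5 - B) + 5 = -B)
-14 + 38*g(-5) = -14 + 38*(-1*(-5)) = -14 + 38*5 = -14 + 190 = 176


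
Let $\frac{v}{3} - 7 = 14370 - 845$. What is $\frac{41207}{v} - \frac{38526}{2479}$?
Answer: $- \frac{1461849343}{100637484} \approx -14.526$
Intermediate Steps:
$v = 40596$ ($v = 21 + 3 \left(14370 - 845\right) = 21 + 3 \cdot 13525 = 21 + 40575 = 40596$)
$\frac{41207}{v} - \frac{38526}{2479} = \frac{41207}{40596} - \frac{38526}{2479} = - \frac{1461849343}{100637484}$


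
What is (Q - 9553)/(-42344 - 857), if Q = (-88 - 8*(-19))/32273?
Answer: 308303905/1394225873 ≈ 0.22113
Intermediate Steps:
Q = 64/32273 (Q = (-88 + 152)*(1/32273) = 64*(1/32273) = 64/32273 ≈ 0.0019831)
(Q - 9553)/(-42344 - 857) = (64/32273 - 9553)/(-42344 - 857) = -308303905/32273/(-43201) = -308303905/32273*(-1/43201) = 308303905/1394225873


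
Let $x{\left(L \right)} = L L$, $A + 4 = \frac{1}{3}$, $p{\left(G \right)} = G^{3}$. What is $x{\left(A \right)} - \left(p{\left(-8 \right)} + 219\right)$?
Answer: $\frac{2758}{9} \approx 306.44$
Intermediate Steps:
$A = - \frac{11}{3}$ ($A = -4 + \frac{1}{3} = - \frac{11}{3} \approx -3.6667$)
$x{\left(L \right)} = L^{2}$
$x{\left(A \right)} - \left(p{\left(-8 \right)} + 219\right) = \left(- \frac{11}{3}\right)^{2} - \left(\left(-8\right)^{3} + 219\right) = \frac{121}{9} - \left(-512 + 219\right) = \frac{121}{9} - -293 = \frac{121}{9} + 293 = \frac{2758}{9}$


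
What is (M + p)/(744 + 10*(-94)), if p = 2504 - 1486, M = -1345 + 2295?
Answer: -492/49 ≈ -10.041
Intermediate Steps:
M = 950
p = 1018
(M + p)/(744 + 10*(-94)) = (950 + 1018)/(744 + 10*(-94)) = 1968/(744 - 940) = 1968/(-196) = 1968*(-1/196) = -492/49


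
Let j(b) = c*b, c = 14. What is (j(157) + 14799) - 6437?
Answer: 10560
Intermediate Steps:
j(b) = 14*b
(j(157) + 14799) - 6437 = (14*157 + 14799) - 6437 = (2198 + 14799) - 6437 = 16997 - 6437 = 10560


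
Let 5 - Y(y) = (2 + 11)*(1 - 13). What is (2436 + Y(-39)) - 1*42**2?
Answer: 833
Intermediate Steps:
Y(y) = 161 (Y(y) = 5 - (2 + 11)*(1 - 13) = 5 - 13*(-12) = 5 - 1*(-156) = 5 + 156 = 161)
(2436 + Y(-39)) - 1*42**2 = (2436 + 161) - 1*42**2 = 2597 - 1*1764 = 2597 - 1764 = 833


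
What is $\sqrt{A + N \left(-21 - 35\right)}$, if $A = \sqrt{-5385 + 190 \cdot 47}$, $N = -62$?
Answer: $\sqrt{3472 + \sqrt{3545}} \approx 59.427$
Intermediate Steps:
$A = \sqrt{3545}$ ($A = \sqrt{-5385 + 8930} = \sqrt{3545} \approx 59.54$)
$\sqrt{A + N \left(-21 - 35\right)} = \sqrt{\sqrt{3545} - 62 \left(-21 - 35\right)} = \sqrt{\sqrt{3545} - -3472} = \sqrt{\sqrt{3545} + 3472} = \sqrt{3472 + \sqrt{3545}}$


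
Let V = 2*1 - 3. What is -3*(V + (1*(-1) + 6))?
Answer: -12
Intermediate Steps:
V = -1 (V = 2 - 3 = -1)
-3*(V + (1*(-1) + 6)) = -3*(-1 + (1*(-1) + 6)) = -3*(-1 + (-1 + 6)) = -3*(-1 + 5) = -3*4 = -12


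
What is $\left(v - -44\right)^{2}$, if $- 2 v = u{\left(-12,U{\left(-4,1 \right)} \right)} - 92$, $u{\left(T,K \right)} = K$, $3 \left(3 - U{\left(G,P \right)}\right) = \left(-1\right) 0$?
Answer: $\frac{31329}{4} \approx 7832.3$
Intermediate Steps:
$U{\left(G,P \right)} = 3$ ($U{\left(G,P \right)} = 3 - \frac{\left(-1\right) 0}{3} = 3 - 0 = 3 + 0 = 3$)
$v = \frac{89}{2}$ ($v = - \frac{3 - 92}{2} = \left(- \frac{1}{2}\right) \left(-89\right) = \frac{89}{2} \approx 44.5$)
$\left(v - -44\right)^{2} = \left(\frac{89}{2} - -44\right)^{2} = \left(\frac{89}{2} + \left(-112 + 156\right)\right)^{2} = \left(\frac{89}{2} + 44\right)^{2} = \left(\frac{177}{2}\right)^{2} = \frac{31329}{4}$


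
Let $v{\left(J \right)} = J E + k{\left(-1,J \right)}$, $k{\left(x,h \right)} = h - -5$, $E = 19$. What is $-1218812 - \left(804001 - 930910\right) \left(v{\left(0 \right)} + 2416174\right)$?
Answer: $306633641899$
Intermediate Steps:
$k{\left(x,h \right)} = 5 + h$ ($k{\left(x,h \right)} = h + 5 = 5 + h$)
$v{\left(J \right)} = 5 + 20 J$ ($v{\left(J \right)} = J 19 + \left(5 + J\right) = 19 J + \left(5 + J\right) = 5 + 20 J$)
$-1218812 - \left(804001 - 930910\right) \left(v{\left(0 \right)} + 2416174\right) = -1218812 - \left(804001 - 930910\right) \left(\left(5 + 20 \cdot 0\right) + 2416174\right) = -1218812 - - 126909 \left(\left(5 + 0\right) + 2416174\right) = -1218812 - - 126909 \left(5 + 2416174\right) = -1218812 - \left(-126909\right) 2416179 = -1218812 - -306634860711 = -1218812 + 306634860711 = 306633641899$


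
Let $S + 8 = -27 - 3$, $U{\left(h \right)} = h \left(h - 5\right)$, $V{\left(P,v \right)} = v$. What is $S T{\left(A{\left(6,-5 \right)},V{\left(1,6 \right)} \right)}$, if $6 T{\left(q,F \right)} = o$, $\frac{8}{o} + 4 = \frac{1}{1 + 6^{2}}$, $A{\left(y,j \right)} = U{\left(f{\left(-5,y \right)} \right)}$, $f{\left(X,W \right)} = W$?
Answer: $\frac{5624}{441} \approx 12.753$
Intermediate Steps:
$U{\left(h \right)} = h \left(-5 + h\right)$
$A{\left(y,j \right)} = y \left(-5 + y\right)$
$o = - \frac{296}{147}$ ($o = \frac{8}{-4 + \frac{1}{1 + 6^{2}}} = \frac{8}{-4 + \frac{1}{1 + 36}} = \frac{8}{-4 + \frac{1}{37}} = \frac{8}{- \frac{147}{37}} = 8 \left(- \frac{37}{147}\right) = - \frac{296}{147} \approx -2.0136$)
$T{\left(q,F \right)} = - \frac{148}{441}$ ($T{\left(q,F \right)} = \frac{1}{6} \left(- \frac{296}{147}\right) = - \frac{148}{441}$)
$S = -38$ ($S = -8 - 30 = -38$)
$S T{\left(A{\left(6,-5 \right)},V{\left(1,6 \right)} \right)} = \left(-38\right) \left(- \frac{148}{441}\right) = \frac{5624}{441}$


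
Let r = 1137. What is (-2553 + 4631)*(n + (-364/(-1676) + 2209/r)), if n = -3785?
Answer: -3744880826726/476403 ≈ -7.8607e+6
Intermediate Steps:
(-2553 + 4631)*(n + (-364/(-1676) + 2209/r)) = (-2553 + 4631)*(-3785 + (-364/(-1676) + 2209/1137)) = 2078*(-3785 + (-364*(-1/1676) + 2209*(1/1137))) = 2078*(-3785 + (91/419 + 2209/1137)) = 2078*(-3785 + 1029038/476403) = 2078*(-1802156317/476403) = -3744880826726/476403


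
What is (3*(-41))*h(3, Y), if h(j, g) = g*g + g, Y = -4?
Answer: -1476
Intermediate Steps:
h(j, g) = g + g**2 (h(j, g) = g**2 + g = g + g**2)
(3*(-41))*h(3, Y) = (3*(-41))*(-4*(1 - 4)) = -(-492)*(-3) = -123*12 = -1476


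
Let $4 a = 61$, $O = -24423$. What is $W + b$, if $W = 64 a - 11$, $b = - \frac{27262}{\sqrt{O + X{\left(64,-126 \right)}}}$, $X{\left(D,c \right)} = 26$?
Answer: $965 + \frac{27262 i \sqrt{24397}}{24397} \approx 965.0 + 174.54 i$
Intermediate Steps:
$a = \frac{61}{4}$ ($a = \frac{1}{4} \cdot 61 = \frac{61}{4} \approx 15.25$)
$b = \frac{27262 i \sqrt{24397}}{24397}$ ($b = - \frac{27262}{\sqrt{-24423 + 26}} = - \frac{27262}{\sqrt{-24397}} = - \frac{27262}{i \sqrt{24397}} = - 27262 \left(- \frac{i \sqrt{24397}}{24397}\right) = \frac{27262 i \sqrt{24397}}{24397} \approx 174.54 i$)
$W = 965$ ($W = 64 \cdot \frac{61}{4} - 11 = 976 - 11 = 965$)
$W + b = 965 + \frac{27262 i \sqrt{24397}}{24397}$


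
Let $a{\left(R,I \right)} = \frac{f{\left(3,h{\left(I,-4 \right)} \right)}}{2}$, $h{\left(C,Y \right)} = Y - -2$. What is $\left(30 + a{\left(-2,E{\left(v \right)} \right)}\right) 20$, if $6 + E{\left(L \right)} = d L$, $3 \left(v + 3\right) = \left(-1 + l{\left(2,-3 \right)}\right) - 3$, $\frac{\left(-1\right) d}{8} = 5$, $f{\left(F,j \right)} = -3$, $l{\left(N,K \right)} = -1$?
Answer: $570$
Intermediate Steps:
$h{\left(C,Y \right)} = 2 + Y$ ($h{\left(C,Y \right)} = Y + 2 = 2 + Y$)
$d = -40$ ($d = \left(-8\right) 5 = -40$)
$v = - \frac{14}{3}$ ($v = -3 + \frac{\left(-1 - 1\right) - 3}{3} = -3 + \frac{-2 - 3}{3} = -3 + \frac{1}{3} \left(-5\right) = -3 - \frac{5}{3} = - \frac{14}{3} \approx -4.6667$)
$E{\left(L \right)} = -6 - 40 L$
$a{\left(R,I \right)} = - \frac{3}{2}$
$\left(30 + a{\left(-2,E{\left(v \right)} \right)}\right) 20 = \left(30 - \frac{3}{2}\right) 20 = \frac{57}{2} \cdot 20 = 570$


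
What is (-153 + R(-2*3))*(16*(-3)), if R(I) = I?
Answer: 7632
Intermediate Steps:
(-153 + R(-2*3))*(16*(-3)) = (-153 - 2*3)*(16*(-3)) = (-153 - 6)*(-48) = -159*(-48) = 7632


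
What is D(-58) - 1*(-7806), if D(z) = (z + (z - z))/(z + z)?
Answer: 15613/2 ≈ 7806.5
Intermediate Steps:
D(z) = ½ (D(z) = (z + 0)/((2*z)) = z*(1/(2*z)) = ½)
D(-58) - 1*(-7806) = ½ - 1*(-7806) = ½ + 7806 = 15613/2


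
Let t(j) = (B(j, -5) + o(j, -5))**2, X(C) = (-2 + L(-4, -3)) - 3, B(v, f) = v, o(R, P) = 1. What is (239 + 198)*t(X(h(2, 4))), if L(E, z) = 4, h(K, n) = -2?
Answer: 0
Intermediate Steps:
X(C) = -1 (X(C) = (-2 + 4) - 3 = 2 - 3 = -1)
t(j) = (1 + j)**2 (t(j) = (j + 1)**2 = (1 + j)**2)
(239 + 198)*t(X(h(2, 4))) = (239 + 198)*(1 - 1)**2 = 437*0**2 = 437*0 = 0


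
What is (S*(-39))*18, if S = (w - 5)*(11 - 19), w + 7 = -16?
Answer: -157248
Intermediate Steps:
w = -23 (w = -7 - 16 = -23)
S = 224 (S = (-23 - 5)*(11 - 19) = -28*(-8) = 224)
(S*(-39))*18 = (224*(-39))*18 = -8736*18 = -157248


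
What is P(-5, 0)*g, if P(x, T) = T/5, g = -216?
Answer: 0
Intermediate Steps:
P(x, T) = T/5 (P(x, T) = T*(1/5) = T/5)
P(-5, 0)*g = ((1/5)*0)*(-216) = 0*(-216) = 0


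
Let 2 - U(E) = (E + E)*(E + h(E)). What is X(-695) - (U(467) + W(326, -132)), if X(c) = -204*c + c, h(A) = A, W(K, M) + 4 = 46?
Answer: 1013397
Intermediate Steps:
W(K, M) = 42 (W(K, M) = -4 + 46 = 42)
X(c) = -203*c
U(E) = 2 - 4*E² (U(E) = 2 - (E + E)*(E + E) = 2 - 2*E*2*E = 2 - 4*E²)
X(-695) - (U(467) + W(326, -132)) = -203*(-695) - ((2 - 4*467²) + 42) = 141085 - ((2 - 4*218089) + 42) = 141085 - ((2 - 872356) + 42) = 141085 - (-872354 + 42) = 141085 - 1*(-872312) = 141085 + 872312 = 1013397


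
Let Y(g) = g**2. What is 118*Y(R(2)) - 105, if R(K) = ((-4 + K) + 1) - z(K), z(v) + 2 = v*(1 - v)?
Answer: 957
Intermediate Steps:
z(v) = -2 + v*(1 - v)
R(K) = -1 + K**2 (R(K) = ((-4 + K) + 1) - (-2 + K - K**2) = (-3 + K) + (2 + K**2 - K) = -1 + K**2)
118*Y(R(2)) - 105 = 118*(-1 + 2**2)**2 - 105 = 118*(-1 + 4)**2 - 105 = 118*3**2 - 105 = 118*9 - 105 = 1062 - 105 = 957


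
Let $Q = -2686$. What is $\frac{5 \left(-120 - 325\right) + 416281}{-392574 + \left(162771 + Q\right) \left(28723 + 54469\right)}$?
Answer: $\frac{207028}{6658699373} \approx 3.1091 \cdot 10^{-5}$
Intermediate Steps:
$\frac{5 \left(-120 - 325\right) + 416281}{-392574 + \left(162771 + Q\right) \left(28723 + 54469\right)} = \frac{5 \left(-120 - 325\right) + 416281}{-392574 + \left(162771 - 2686\right) \left(28723 + 54469\right)} = \frac{5 \left(-445\right) + 416281}{-392574 + 160085 \cdot 83192} = \frac{-2225 + 416281}{-392574 + 13317791320} = \frac{414056}{13317398746} = 414056 \cdot \frac{1}{13317398746} = \frac{207028}{6658699373}$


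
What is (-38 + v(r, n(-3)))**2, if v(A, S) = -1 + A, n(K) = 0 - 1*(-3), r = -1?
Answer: 1600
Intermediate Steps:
n(K) = 3 (n(K) = 0 + 3 = 3)
(-38 + v(r, n(-3)))**2 = (-38 + (-1 - 1))**2 = (-38 - 2)**2 = (-40)**2 = 1600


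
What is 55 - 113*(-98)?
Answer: 11129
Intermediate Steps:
55 - 113*(-98) = 55 + 11074 = 11129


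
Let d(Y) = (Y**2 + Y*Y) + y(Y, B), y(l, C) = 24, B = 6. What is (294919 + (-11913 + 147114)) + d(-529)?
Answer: 989826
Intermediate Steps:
d(Y) = 24 + 2*Y**2 (d(Y) = (Y**2 + Y*Y) + 24 = (Y**2 + Y**2) + 24 = 2*Y**2 + 24 = 24 + 2*Y**2)
(294919 + (-11913 + 147114)) + d(-529) = (294919 + (-11913 + 147114)) + (24 + 2*(-529)**2) = (294919 + 135201) + (24 + 2*279841) = 430120 + (24 + 559682) = 430120 + 559706 = 989826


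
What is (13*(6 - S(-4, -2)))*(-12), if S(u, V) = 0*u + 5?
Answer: -156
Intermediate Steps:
S(u, V) = 5 (S(u, V) = 0 + 5 = 5)
(13*(6 - S(-4, -2)))*(-12) = (13*(6 - 1*5))*(-12) = (13*(6 - 5))*(-12) = (13*1)*(-12) = 13*(-12) = -156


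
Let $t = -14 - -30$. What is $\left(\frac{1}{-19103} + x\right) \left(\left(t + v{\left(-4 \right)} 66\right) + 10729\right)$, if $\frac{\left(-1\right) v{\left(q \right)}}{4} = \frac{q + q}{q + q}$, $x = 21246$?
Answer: $\frac{4253843154097}{19103} \approx 2.2268 \cdot 10^{8}$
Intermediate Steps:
$t = 16$ ($t = -14 + 30 = 16$)
$v{\left(q \right)} = -4$ ($v{\left(q \right)} = - 4 \frac{q + q}{q + q} = - 4 \frac{2 q}{2 q} = - 4 \cdot 2 q \frac{1}{2 q} = \left(-4\right) 1 = -4$)
$\left(\frac{1}{-19103} + x\right) \left(\left(t + v{\left(-4 \right)} 66\right) + 10729\right) = \left(\frac{1}{-19103} + 21246\right) \left(\left(16 - 264\right) + 10729\right) = \left(- \frac{1}{19103} + 21246\right) \left(\left(16 - 264\right) + 10729\right) = \frac{405862337 \left(-248 + 10729\right)}{19103} = \frac{405862337}{19103} \cdot 10481 = \frac{4253843154097}{19103}$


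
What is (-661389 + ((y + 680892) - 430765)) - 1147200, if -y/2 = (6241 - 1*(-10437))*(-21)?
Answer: -857986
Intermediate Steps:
y = 700476 (y = -2*(6241 - 1*(-10437))*(-21) = -2*(6241 + 10437)*(-21) = -33356*(-21) = -2*(-350238) = 700476)
(-661389 + ((y + 680892) - 430765)) - 1147200 = (-661389 + ((700476 + 680892) - 430765)) - 1147200 = (-661389 + (1381368 - 430765)) - 1147200 = (-661389 + 950603) - 1147200 = 289214 - 1147200 = -857986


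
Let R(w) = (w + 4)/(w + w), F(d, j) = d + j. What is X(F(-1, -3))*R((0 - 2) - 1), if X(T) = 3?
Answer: -½ ≈ -0.50000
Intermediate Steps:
R(w) = (4 + w)/(2*w) (R(w) = (4 + w)/((2*w)) = (4 + w)*(1/(2*w)) = (4 + w)/(2*w))
X(F(-1, -3))*R((0 - 2) - 1) = 3*((4 + ((0 - 2) - 1))/(2*((0 - 2) - 1))) = 3*((4 + (-2 - 1))/(2*(-2 - 1))) = 3*((½)*(4 - 3)/(-3)) = 3*((½)*(-⅓)*1) = 3*(-⅙) = -½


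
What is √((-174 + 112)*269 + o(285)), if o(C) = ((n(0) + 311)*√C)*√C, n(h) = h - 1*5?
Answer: 2*√17633 ≈ 265.58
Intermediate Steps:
n(h) = -5 + h (n(h) = h - 5 = -5 + h)
o(C) = 306*C (o(C) = (((-5 + 0) + 311)*√C)*√C = ((-5 + 311)*√C)*√C = (306*√C)*√C = 306*C)
√((-174 + 112)*269 + o(285)) = √((-174 + 112)*269 + 306*285) = √(-62*269 + 87210) = √(-16678 + 87210) = √70532 = 2*√17633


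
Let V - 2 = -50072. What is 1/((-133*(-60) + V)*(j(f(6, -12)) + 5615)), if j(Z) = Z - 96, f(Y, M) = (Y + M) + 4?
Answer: -1/232210530 ≈ -4.3064e-9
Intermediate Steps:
f(Y, M) = 4 + M + Y (f(Y, M) = (M + Y) + 4 = 4 + M + Y)
V = -50070 (V = 2 - 50072 = -50070)
j(Z) = -96 + Z
1/((-133*(-60) + V)*(j(f(6, -12)) + 5615)) = 1/((-133*(-60) - 50070)*((-96 + (4 - 12 + 6)) + 5615)) = 1/((7980 - 50070)*((-96 - 2) + 5615)) = 1/(-42090*(-98 + 5615)) = 1/(-42090*5517) = 1/(-232210530) = -1/232210530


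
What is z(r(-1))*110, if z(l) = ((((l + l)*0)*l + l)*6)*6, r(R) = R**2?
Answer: 3960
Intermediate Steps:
z(l) = 36*l (z(l) = ((((2*l)*0)*l + l)*6)*6 = ((0*l + l)*6)*6 = ((0 + l)*6)*6 = (l*6)*6 = (6*l)*6 = 36*l)
z(r(-1))*110 = (36*(-1)**2)*110 = (36*1)*110 = 36*110 = 3960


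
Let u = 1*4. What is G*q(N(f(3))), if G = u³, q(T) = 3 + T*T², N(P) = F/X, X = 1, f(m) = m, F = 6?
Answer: 14016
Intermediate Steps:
N(P) = 6 (N(P) = 6/1 = 6*1 = 6)
q(T) = 3 + T³
u = 4
G = 64 (G = 4³ = 64)
G*q(N(f(3))) = 64*(3 + 6³) = 64*(3 + 216) = 64*219 = 14016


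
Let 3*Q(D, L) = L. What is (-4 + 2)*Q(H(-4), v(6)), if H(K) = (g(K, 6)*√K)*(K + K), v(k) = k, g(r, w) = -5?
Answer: -4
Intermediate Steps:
H(K) = -10*K^(3/2) (H(K) = (-5*√K)*(K + K) = (-5*√K)*(2*K) = -10*K^(3/2))
Q(D, L) = L/3
(-4 + 2)*Q(H(-4), v(6)) = (-4 + 2)*((⅓)*6) = -2*2 = -4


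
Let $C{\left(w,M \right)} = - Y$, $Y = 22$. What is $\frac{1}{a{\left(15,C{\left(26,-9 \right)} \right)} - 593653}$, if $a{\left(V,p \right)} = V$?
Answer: $- \frac{1}{593638} \approx -1.6845 \cdot 10^{-6}$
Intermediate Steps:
$C{\left(w,M \right)} = -22$ ($C{\left(w,M \right)} = \left(-1\right) 22 = -22$)
$\frac{1}{a{\left(15,C{\left(26,-9 \right)} \right)} - 593653} = \frac{1}{15 - 593653} = \frac{1}{-593638} = - \frac{1}{593638}$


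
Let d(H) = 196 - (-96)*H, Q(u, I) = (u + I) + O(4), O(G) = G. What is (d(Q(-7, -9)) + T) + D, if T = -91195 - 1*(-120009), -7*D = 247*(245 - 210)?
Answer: 26623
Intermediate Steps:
Q(u, I) = 4 + I + u (Q(u, I) = (u + I) + 4 = (I + u) + 4 = 4 + I + u)
D = -1235 (D = -247*(245 - 210)/7 = -247*35/7 = -⅐*8645 = -1235)
T = 28814 (T = -91195 + 120009 = 28814)
d(H) = 196 + 96*H
(d(Q(-7, -9)) + T) + D = ((196 + 96*(4 - 9 - 7)) + 28814) - 1235 = ((196 + 96*(-12)) + 28814) - 1235 = ((196 - 1152) + 28814) - 1235 = (-956 + 28814) - 1235 = 27858 - 1235 = 26623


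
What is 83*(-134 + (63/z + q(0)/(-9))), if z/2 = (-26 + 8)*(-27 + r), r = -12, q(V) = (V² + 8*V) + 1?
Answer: -5207669/468 ≈ -11128.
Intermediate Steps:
q(V) = 1 + V² + 8*V
z = 1404 (z = 2*((-26 + 8)*(-27 - 12)) = 2*(-18*(-39)) = 2*702 = 1404)
83*(-134 + (63/z + q(0)/(-9))) = 83*(-134 + (63/1404 + (1 + 0² + 8*0)/(-9))) = 83*(-134 + (63*(1/1404) + (1 + 0 + 0)*(-⅑))) = 83*(-134 + (7/156 + 1*(-⅑))) = 83*(-134 + (7/156 - ⅑)) = 83*(-134 - 31/468) = 83*(-62743/468) = -5207669/468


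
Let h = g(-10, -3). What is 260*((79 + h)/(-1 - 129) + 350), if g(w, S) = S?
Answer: 90848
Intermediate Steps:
h = -3
260*((79 + h)/(-1 - 129) + 350) = 260*((79 - 3)/(-1 - 129) + 350) = 260*(76/(-130) + 350) = 260*(76*(-1/130) + 350) = 260*(-38/65 + 350) = 260*(22712/65) = 90848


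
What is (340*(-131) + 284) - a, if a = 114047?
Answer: -158303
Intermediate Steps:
(340*(-131) + 284) - a = (340*(-131) + 284) - 1*114047 = (-44540 + 284) - 114047 = -44256 - 114047 = -158303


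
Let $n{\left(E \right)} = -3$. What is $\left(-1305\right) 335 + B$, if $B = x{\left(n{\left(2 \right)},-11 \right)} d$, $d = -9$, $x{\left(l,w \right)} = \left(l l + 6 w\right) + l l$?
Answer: $-436743$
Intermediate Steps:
$x{\left(l,w \right)} = 2 l^{2} + 6 w$ ($x{\left(l,w \right)} = \left(l^{2} + 6 w\right) + l^{2} = 2 l^{2} + 6 w$)
$B = 432$ ($B = \left(2 \left(-3\right)^{2} + 6 \left(-11\right)\right) \left(-9\right) = \left(2 \cdot 9 - 66\right) \left(-9\right) = \left(18 - 66\right) \left(-9\right) = \left(-48\right) \left(-9\right) = 432$)
$\left(-1305\right) 335 + B = \left(-1305\right) 335 + 432 = -437175 + 432 = -436743$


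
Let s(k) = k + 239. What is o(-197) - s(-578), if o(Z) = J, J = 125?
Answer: 464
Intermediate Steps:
s(k) = 239 + k
o(Z) = 125
o(-197) - s(-578) = 125 - (239 - 578) = 125 - 1*(-339) = 125 + 339 = 464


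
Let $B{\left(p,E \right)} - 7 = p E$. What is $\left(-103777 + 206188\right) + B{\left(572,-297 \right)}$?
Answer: $-67466$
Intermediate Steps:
$B{\left(p,E \right)} = 7 + E p$ ($B{\left(p,E \right)} = 7 + p E = 7 + E p$)
$\left(-103777 + 206188\right) + B{\left(572,-297 \right)} = \left(-103777 + 206188\right) + \left(7 - 169884\right) = 102411 + \left(7 - 169884\right) = 102411 - 169877 = -67466$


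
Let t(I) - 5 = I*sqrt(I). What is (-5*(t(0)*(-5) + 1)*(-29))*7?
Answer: -24360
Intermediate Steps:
t(I) = 5 + I**(3/2) (t(I) = 5 + I*sqrt(I) = 5 + I**(3/2))
(-5*(t(0)*(-5) + 1)*(-29))*7 = (-5*((5 + 0**(3/2))*(-5) + 1)*(-29))*7 = (-5*((5 + 0)*(-5) + 1)*(-29))*7 = (-5*(5*(-5) + 1)*(-29))*7 = (-5*(-25 + 1)*(-29))*7 = (-5*(-24)*(-29))*7 = (120*(-29))*7 = -3480*7 = -24360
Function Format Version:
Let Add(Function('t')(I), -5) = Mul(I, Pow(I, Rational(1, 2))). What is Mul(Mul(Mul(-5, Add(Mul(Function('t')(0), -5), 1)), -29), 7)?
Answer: -24360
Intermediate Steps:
Function('t')(I) = Add(5, Pow(I, Rational(3, 2))) (Function('t')(I) = Add(5, Mul(I, Pow(I, Rational(1, 2)))) = Add(5, Pow(I, Rational(3, 2))))
Mul(Mul(Mul(-5, Add(Mul(Function('t')(0), -5), 1)), -29), 7) = Mul(Mul(Mul(-5, Add(Mul(Add(5, Pow(0, Rational(3, 2))), -5), 1)), -29), 7) = Mul(Mul(Mul(-5, Add(Mul(Add(5, 0), -5), 1)), -29), 7) = Mul(Mul(Mul(-5, Add(Mul(5, -5), 1)), -29), 7) = Mul(Mul(Mul(-5, Add(-25, 1)), -29), 7) = Mul(Mul(Mul(-5, -24), -29), 7) = Mul(Mul(120, -29), 7) = Mul(-3480, 7) = -24360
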